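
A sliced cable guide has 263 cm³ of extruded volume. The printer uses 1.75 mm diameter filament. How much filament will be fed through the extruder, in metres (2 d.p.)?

109.34 m

Filament cross-section = π × (1.75/2)² = 2.4053 mm².
L = 263000 mm³ / 2.4053 mm² = 109341.87 mm, i.e. 109.34 m.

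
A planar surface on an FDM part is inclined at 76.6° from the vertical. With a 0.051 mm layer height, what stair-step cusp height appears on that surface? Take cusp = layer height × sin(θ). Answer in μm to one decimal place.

h_c = t·sin θ = 0.051 × 0.9728 = 0.049613 mm (49.6 μm).

49.6 μm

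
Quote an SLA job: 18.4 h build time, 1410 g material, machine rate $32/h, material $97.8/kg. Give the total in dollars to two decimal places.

Machine-time cost: 32 × 18.4 → $588.80.
Feedstock cost = 97.8 × 1410/1000, so $137.898.
Job cost: 588.80 + 137.898 = 726.698 ≈ $726.70.

$726.70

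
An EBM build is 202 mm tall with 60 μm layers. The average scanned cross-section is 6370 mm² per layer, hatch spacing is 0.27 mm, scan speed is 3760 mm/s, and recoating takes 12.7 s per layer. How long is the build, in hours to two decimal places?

17.75 hours

Number of layers: 202 / 0.06 → 3367 (rounded up).
Hatch length per layer: 6370 / 0.27 → 23592.6 mm.
Per-layer scan time = 23592.6 / 3760, so 6.2746 s.
Layer cycle = 6.2746 + 12.7 = 18.9746 s.
Total: 3367 × 18.9746 s = 63887.4782 s → 17.75 hours.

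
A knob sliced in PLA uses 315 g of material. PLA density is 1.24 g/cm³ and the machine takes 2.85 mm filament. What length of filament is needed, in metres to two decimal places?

Extruded volume: 315/1.24 = 254.0323 cm³ (254032.3 mm³).
Cross-section of 2.85 mm filament: π·(2.85/2)² = 6.3794 mm².
Length = 254032.3 / 6.3794 = 39820.72 mm = 39.82 m.

39.82 m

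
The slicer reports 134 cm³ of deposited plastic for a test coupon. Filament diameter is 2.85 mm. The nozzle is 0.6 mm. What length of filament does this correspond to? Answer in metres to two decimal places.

21.01 m

A = π r² = π × 1.425² = 6.3794 mm².
L = 134000 mm³ / 6.3794 mm² = 21005.11 mm, i.e. 21.01 m.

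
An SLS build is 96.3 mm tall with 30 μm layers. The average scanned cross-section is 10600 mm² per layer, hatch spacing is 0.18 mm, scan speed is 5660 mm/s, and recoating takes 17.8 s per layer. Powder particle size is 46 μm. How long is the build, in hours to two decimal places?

Layers = ⌈96.3/0.03⌉ = 3210.
Per-layer scan distance = 10600 / 0.18 = 58888.9 mm.
Per-layer scan time: 58888.9 / 5660 → 10.4044 s.
Time per layer = 10.4044 + 17.8 = 28.2044 s.
3210 layers × 28.2044 s/layer = 90536.124 s, i.e. 25.15 hours.

25.15 hours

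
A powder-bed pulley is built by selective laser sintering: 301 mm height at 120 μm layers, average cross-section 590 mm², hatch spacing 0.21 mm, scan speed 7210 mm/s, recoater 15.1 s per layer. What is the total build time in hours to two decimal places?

10.80 hours

Number of layers: 301 / 0.12 → 2509 (rounded up).
Per-layer scan distance: 590 / 0.21 → 2809.5 mm.
Laser time per layer = 2809.5 / 7210 = 0.3897 s.
Time per layer = 0.3897 + 15.1, so 15.4897 s.
Build time = 2509 × 15.4897 = 38863.6573 s = 10.80 hours.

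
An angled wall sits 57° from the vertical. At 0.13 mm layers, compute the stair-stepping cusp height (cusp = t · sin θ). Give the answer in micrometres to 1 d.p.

109.0 μm

Cusp = layer height × sin(57°) = 0.13 × 0.8387 = 0.109031 mm = 109.0 μm.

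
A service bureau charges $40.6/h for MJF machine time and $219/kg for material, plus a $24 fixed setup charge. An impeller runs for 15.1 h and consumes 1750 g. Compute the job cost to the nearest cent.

Time charge = 40.6 × 15.1, so $613.06.
Material charge = 219 × 1750/1000, so $383.25.
Adding setup: 613.06 + 383.25 + 24 → $1020.31.

$1020.31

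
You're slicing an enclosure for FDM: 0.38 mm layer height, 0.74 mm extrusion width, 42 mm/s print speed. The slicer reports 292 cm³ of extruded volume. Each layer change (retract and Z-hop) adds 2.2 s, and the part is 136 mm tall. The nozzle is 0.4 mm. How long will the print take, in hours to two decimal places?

7.09 hours

Line area = 0.38 × 0.74, so 0.2812 mm².
Path length: 292000 mm³ / 0.2812 mm² → 1038406.8 mm.
Print-move time = 1038406.8 / 42 = 24724 s.
Number of layers: 136 / 0.38 → 358 (rounded up).
Non-print overhead = 358 × 2.2, so 787.6 s.
Altogether 24724 + 787.6 = 25511.6 s, i.e. 7.09 hours.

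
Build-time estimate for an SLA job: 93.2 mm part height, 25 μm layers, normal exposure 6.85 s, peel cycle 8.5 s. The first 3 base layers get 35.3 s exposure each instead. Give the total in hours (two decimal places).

Number of layers: 93.2 / 0.025 → 3728 (rounded up).
Base layers: 3 × (35.3 + 8.5) → 131.4 s.
Regular layers = 3725 × (6.85 + 8.5) = 57178.75 s.
Total = 131.4 + 57178.75 = 57310.15 s = 15.92 hours.

15.92 hours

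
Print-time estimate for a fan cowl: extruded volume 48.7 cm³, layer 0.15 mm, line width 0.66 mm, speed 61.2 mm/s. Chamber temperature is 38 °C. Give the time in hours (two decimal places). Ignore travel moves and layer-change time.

2.23 hours

Extrusion cross-section = 0.15 × 0.66 = 0.099 mm².
Path length: 48700 mm³ / 0.099 mm² → 491919.2 mm.
Time extruding: 491919.2 / 61.2 → 8037.9 s.
8037.9 s = 2.23 hours.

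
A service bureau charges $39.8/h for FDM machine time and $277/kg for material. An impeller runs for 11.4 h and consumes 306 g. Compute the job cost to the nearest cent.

Time charge = 39.8 × 11.4 = $453.72.
Feedstock cost: 277 × 306/1000 → $84.762.
Total = 453.72 + 84.762 = 538.482 ≈ $538.48.

$538.48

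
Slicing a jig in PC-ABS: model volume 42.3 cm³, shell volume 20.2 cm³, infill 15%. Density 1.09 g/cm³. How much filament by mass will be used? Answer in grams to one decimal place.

25.6 g

Volume inside the shell = 42.3 − 20.2, so 22.1 cm³.
Deposited infill: 0.15 × 22.1 → 3.315 cm³.
Total printed volume: 20.2 + 3.315 → 23.515 cm³.
Mass: 23.515 × 1.09 → 25.63135 g.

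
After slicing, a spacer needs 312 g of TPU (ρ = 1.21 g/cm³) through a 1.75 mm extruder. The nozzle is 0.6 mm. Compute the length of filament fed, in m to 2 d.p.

107.20 m

Extruded volume: 312/1.21 = 257.8512 cm³ (257851.2 mm³).
Cross-section of 1.75 mm filament: π·(1.75/2)² = 2.4053 mm².
L = V/A = 257851.2/2.4053 = 107201.26 mm → 107.20 m.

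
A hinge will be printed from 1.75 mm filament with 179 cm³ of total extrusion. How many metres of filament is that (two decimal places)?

74.42 m

Filament cross-section = π × (1.75/2)² = 2.4053 mm².
L = 179000 mm³ / 2.4053 mm² = 74418.99 mm, i.e. 74.42 m.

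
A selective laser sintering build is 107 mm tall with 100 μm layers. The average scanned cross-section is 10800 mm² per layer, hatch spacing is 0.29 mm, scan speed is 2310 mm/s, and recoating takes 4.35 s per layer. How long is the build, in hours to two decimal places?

Layers = ⌈107/0.1⌉ = 1070.
Hatch length per layer = 10800 / 0.29, so 37241.4 mm.
Per-layer scan time = 37241.4 / 2310, so 16.1218 s.
Layer cycle: 16.1218 + 4.35 → 20.4718 s.
Total: 1070 × 20.4718 s = 21904.826 s → 6.08 hours.

6.08 hours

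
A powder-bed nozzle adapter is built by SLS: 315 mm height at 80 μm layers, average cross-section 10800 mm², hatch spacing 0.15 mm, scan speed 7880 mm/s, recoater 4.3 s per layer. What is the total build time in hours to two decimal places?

Layer count = ceil(315 / 0.08) = 3938.
Hatch length per layer: 10800 / 0.15 → 72000 mm.
Per-layer scan time = 72000 / 7880, so 9.1371 s.
Layer cycle: 9.1371 + 4.3 → 13.4371 s.
Total: 3938 × 13.4371 s = 52915.2998 s → 14.70 hours.

14.70 hours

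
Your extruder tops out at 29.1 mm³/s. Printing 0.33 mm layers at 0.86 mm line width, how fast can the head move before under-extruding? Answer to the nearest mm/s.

103 mm/s

A = 0.33 × 0.86 = 0.2838 mm².
v_max = Q/A = 29.1/0.2838 = 102.54 mm/s → 103 mm/s.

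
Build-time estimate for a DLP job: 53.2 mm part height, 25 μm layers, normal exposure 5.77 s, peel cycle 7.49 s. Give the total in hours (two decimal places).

Number of layers: 53.2 / 0.025 → 2128 (rounded up).
Per-layer time = 5.77 + 7.49 = 13.26 s.
Total = 2128 × 13.26 = 28217.28 s = 7.84 hours.

7.84 hours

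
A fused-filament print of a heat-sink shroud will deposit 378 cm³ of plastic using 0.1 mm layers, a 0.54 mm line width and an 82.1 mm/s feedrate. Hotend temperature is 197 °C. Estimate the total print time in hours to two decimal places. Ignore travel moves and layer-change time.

Bead cross-section = 0.1 × 0.54, so 0.054 mm².
Path length: 378000 mm³ / 0.054 mm² → 7000000 mm.
Print-move time = 7000000 / 82.1, so 85261.9 s.
Converting: 85261.9 s = 23.68 hours.

23.68 hours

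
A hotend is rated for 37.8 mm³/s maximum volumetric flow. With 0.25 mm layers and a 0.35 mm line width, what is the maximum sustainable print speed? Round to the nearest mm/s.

432 mm/s

A = 0.25 × 0.35, so 0.0875 mm².
v_max = Q/A = 37.8/0.0875 = 432.00 mm/s → 432 mm/s.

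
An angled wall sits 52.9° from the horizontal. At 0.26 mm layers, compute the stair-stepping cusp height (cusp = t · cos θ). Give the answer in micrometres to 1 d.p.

h_c = t·cos θ = 0.26 × 0.6032 = 0.156832 mm (156.8 μm).

156.8 μm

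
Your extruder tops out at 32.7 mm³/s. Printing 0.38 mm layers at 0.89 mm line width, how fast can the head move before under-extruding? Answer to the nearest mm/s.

Bead cross-section: 0.38 × 0.89 → 0.3382 mm².
Max speed = 32.7 / 0.3382 = 96.69 ≈ 97 mm/s.

97 mm/s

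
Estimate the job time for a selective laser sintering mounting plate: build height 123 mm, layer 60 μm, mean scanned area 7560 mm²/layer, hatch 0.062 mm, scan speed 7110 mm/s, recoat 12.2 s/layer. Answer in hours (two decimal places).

Layers = ⌈123/0.06⌉ = 2050.
Per-layer scan distance = 7560 / 0.062, so 121935.5 mm.
Laser time per layer = 121935.5 / 7110 = 17.1499 s.
Time per layer: 17.1499 + 12.2 → 29.3499 s.
2050 layers × 29.3499 s/layer = 60167.295 s, i.e. 16.71 hours.

16.71 hours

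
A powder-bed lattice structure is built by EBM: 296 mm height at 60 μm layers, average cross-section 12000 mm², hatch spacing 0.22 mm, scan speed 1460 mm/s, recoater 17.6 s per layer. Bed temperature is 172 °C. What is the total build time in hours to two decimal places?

Layers = ⌈296/0.06⌉ = 4934.
Hatch length per layer: 12000 / 0.22 → 54545.5 mm.
Beam time per layer = 54545.5 / 1460, so 37.3599 s.
Layer cycle: 37.3599 + 17.6 → 54.9599 s.
4934 layers × 54.9599 s/layer = 271172.1466 s, i.e. 75.33 hours.

75.33 hours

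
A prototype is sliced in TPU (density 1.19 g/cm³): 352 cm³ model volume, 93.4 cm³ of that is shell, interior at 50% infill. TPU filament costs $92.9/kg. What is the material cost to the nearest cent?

Infill region: 352 − 93.4 → 258.6 cm³.
Infill deposited = 0.50 × 258.6 = 129.3 cm³.
Total extruded = 93.4 + 129.3, so 222.7 cm³.
Mass: 222.7 × 1.19 → 265.013 g.
Cost = 265.013 g / 1000 × $92.9/kg = $24.62.

$24.62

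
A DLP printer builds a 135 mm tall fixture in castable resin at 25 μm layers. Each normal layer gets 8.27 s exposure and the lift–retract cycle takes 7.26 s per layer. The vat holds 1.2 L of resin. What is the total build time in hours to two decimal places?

Layer count = ceil(135 / 0.025) = 5400.
Each layer takes = 8.27 + 7.26 = 15.53 s.
Total = 5400 × 15.53 = 83862 s = 23.30 hours.

23.30 hours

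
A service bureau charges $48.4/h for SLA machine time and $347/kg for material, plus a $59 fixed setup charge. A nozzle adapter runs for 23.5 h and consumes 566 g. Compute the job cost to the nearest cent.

$1392.80

Machine cost = 48.4 × 23.5, so $1137.40.
Material cost: 347 × 566/1000 → $196.402.
Adding setup: 1137.40 + 196.402 + 59 → 1392.802 ≈ $1392.80.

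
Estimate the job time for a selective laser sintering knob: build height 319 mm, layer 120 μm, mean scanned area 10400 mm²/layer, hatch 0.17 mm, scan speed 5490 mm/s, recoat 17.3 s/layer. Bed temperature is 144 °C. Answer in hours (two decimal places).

Number of layers: 319 / 0.12 → 2659 (rounded up).
Scan path per layer = 10400 / 0.17 = 61176.5 mm.
Scan time per layer = 61176.5 / 5490, so 11.1433 s.
Per-layer time: 11.1433 + 17.3 → 28.4433 s.
Total: 2659 × 28.4433 s = 75630.7347 s → 21.01 hours.

21.01 hours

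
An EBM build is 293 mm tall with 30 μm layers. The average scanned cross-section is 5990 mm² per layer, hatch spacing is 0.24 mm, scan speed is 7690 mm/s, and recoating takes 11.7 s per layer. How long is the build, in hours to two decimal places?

Layers = ⌈293/0.03⌉ = 9767.
Per-layer scan distance: 5990 / 0.24 → 24958.3 mm.
Per-layer scan time = 24958.3 / 7690 = 3.2456 s.
Time per layer = 3.2456 + 11.7, so 14.9456 s.
Total: 9767 × 14.9456 s = 145973.6752 s → 40.55 hours.

40.55 hours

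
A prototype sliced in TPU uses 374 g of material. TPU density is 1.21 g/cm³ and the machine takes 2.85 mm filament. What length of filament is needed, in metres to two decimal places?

Volume = 374 g / 1.21 g·cm⁻³ = 309.0909 cm³ = 309090.9 mm³.
Cross-section of 2.85 mm filament: π·(2.85/2)² = 6.3794 mm².
Length = 309090.9 / 6.3794 = 48451.41 mm = 48.45 m.

48.45 m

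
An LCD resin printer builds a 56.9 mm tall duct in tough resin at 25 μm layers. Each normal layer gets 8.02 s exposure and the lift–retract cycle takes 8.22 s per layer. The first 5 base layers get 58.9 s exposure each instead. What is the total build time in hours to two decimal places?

Number of layers: 56.9 / 0.025 → 2276 (rounded up).
Base layers = 5 × (58.9 + 8.22), so 335.6 s.
Normal layers = 2271 × (8.02 + 8.22), so 36881.04 s.
Sum: 335.6 + 36881.04 = 37216.64 s → 10.34 hours.

10.34 hours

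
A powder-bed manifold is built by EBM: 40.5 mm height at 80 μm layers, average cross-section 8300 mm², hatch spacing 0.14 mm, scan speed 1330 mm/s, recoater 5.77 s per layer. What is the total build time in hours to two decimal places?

7.09 hours

Number of layers: 40.5 / 0.08 → 507 (rounded up).
Per-layer scan distance = 8300 / 0.14 = 59285.7 mm.
Per-layer scan time = 59285.7 / 1330 = 44.5757 s.
Per-layer time = 44.5757 + 5.77 = 50.3457 s.
507 layers × 50.3457 s/layer = 25525.2699 s, i.e. 7.09 hours.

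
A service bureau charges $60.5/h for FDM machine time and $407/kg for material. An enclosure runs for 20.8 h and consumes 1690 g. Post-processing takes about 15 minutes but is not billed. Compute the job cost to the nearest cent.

$1946.23

Time charge = 60.5 × 20.8 = $1258.40.
Material charge: 407 × 1690/1000 → $687.83.
Job cost: 1258.40 + 687.83 = $1946.23.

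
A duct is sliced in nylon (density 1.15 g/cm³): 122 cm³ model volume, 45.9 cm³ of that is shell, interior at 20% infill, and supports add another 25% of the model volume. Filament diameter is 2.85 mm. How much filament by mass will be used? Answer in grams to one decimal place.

Interior volume = 122 − 45.9 = 76.1 cm³.
Infill deposited = 0.20 × 76.1, so 15.22 cm³.
Support = 0.25 × 122, so 30.5 cm³.
Deposited volume = 45.9 + 15.22 + 30.5 = 91.62 cm³.
Mass = 91.62 × 1.15, so 105.363 g.

105.4 g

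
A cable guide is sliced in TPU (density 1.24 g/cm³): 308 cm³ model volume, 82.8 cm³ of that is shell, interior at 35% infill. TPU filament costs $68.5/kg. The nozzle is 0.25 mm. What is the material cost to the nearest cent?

Interior volume = 308 − 82.8, so 225.2 cm³.
Infill volume = 0.35 × 225.2, so 78.82 cm³.
Total extruded: 82.8 + 78.82 → 161.62 cm³.
Mass = 161.62 × 1.24 = 200.4088 g.
Cost = 200.4088 g / 1000 × $68.5/kg = $13.73.

$13.73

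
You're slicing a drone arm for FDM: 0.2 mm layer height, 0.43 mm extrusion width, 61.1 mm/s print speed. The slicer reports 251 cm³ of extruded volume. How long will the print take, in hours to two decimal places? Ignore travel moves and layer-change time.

13.27 hours

Line area = 0.2 × 0.43 = 0.086 mm².
Path length: 251000 mm³ / 0.086 mm² → 2918604.7 mm.
Time extruding: 2918604.7 / 61.1 → 47767.7 s.
Converting: 47767.7 s = 13.27 hours.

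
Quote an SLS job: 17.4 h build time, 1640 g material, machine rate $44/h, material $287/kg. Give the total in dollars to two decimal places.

$1236.28

Machine cost = 44 × 17.4, so $765.60.
Material cost = 287 × 1640/1000 = $470.68.
Job cost: 765.60 + 470.68 = $1236.28.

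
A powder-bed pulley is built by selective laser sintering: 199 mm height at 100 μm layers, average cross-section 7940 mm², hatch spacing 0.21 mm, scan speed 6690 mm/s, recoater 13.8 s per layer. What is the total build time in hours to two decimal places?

10.75 hours

Layers = ⌈199/0.1⌉ = 1990.
Scan path per layer = 7940 / 0.21, so 37809.5 mm.
Scan time per layer = 37809.5 / 6690, so 5.6516 s.
Layer cycle = 5.6516 + 13.8, so 19.4516 s.
1990 layers × 19.4516 s/layer = 38708.684 s, i.e. 10.75 hours.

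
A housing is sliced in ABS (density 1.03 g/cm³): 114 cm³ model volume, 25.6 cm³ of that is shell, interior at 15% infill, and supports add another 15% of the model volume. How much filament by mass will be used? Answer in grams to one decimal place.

Infill region = 114 − 25.6, so 88.4 cm³.
Infill volume: 0.15 × 88.4 → 13.26 cm³.
Support = 0.15 × 114, so 17.1 cm³.
Total extruded: 25.6 + 13.26 + 17.1 → 55.96 cm³.
Mass: 55.96 × 1.03 → 57.6388 g.

57.6 g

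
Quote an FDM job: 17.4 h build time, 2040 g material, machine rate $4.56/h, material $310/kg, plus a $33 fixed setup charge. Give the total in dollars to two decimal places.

$744.74

Machine-time cost = 4.56 × 17.4, so $79.344.
Material cost = 310 × 2040/1000 = $632.40.
Total = 79.344 + 632.40 + 33 = 744.744 ≈ $744.74.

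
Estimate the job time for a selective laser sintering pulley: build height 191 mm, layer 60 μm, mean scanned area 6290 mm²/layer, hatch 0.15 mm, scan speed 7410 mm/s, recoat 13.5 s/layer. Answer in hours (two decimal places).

16.95 hours

Layers = ⌈191/0.06⌉ = 3184.
Hatch length per layer = 6290 / 0.15, so 41933.3 mm.
Laser time per layer: 41933.3 / 7410 → 5.659 s.
Per-layer time = 5.659 + 13.5 = 19.159 s.
3184 layers × 19.159 s/layer = 61002.256 s, i.e. 16.95 hours.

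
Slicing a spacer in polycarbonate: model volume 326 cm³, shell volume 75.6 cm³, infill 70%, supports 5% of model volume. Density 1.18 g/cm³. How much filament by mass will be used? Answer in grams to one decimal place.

315.3 g

Interior volume = 326 − 75.6 = 250.4 cm³.
Deposited infill: 0.70 × 250.4 → 175.28 cm³.
Support = 0.05 × 326, so 16.3 cm³.
Deposited volume = 75.6 + 175.28 + 16.3 = 267.18 cm³.
Mass: 267.18 × 1.18 → 315.2724 g.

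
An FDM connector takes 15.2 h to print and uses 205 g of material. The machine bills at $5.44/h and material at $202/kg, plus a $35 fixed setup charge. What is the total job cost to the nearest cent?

$159.10

Time charge = 5.44 × 15.2 = $82.688.
Material cost = 202 × 205/1000 = $41.41.
Total = 82.688 + 41.41 + 35 = 159.098 ≈ $159.10.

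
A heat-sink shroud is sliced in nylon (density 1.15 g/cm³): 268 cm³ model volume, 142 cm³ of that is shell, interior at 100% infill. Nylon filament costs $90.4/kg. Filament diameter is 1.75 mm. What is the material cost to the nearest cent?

$27.86

Infill region = 268 − 142, so 126 cm³.
Infill deposited: 1.00 × 126 → 126 cm³.
Total printed volume = 142 + 126, so 268 cm³.
Mass: 268 × 1.15 → 308.2 g.
At $90.4/kg: 308.2/1000 × 90.4 = $27.86.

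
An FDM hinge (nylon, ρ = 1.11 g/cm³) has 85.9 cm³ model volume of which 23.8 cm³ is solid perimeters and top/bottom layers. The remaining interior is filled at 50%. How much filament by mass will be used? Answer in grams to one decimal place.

Volume inside the shell: 85.9 − 23.8 → 62.1 cm³.
Infill volume = 0.50 × 62.1, so 31.05 cm³.
Total extruded = 23.8 + 31.05, so 54.85 cm³.
Mass = 54.85 × 1.11, so 60.8835 g.

60.9 g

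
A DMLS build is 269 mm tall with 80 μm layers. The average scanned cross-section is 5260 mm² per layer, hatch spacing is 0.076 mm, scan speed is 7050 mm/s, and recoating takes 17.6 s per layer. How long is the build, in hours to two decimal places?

25.61 hours

Layers = ⌈269/0.08⌉ = 3363.
Hatch length per layer: 5260 / 0.076 → 69210.5 mm.
Scan time per layer = 69210.5 / 7050 = 9.8171 s.
Per-layer time = 9.8171 + 17.6, so 27.4171 s.
Build time = 3363 × 27.4171 = 92203.7073 s = 25.61 hours.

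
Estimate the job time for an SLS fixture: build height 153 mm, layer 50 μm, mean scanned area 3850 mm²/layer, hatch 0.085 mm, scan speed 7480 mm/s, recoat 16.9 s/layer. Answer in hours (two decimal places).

19.51 hours

Layer count = ceil(153 / 0.05) = 3060.
Scan path per layer = 3850 / 0.085, so 45294.1 mm.
Laser time per layer = 45294.1 / 7480 = 6.0554 s.
Time per layer = 6.0554 + 16.9, so 22.9554 s.
Total: 3060 × 22.9554 s = 70243.524 s → 19.51 hours.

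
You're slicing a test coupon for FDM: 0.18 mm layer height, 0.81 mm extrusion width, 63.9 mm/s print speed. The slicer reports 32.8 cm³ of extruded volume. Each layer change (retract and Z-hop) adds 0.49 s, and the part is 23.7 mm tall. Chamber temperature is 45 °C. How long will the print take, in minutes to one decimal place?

59.8 minutes

Bead cross-section = 0.18 × 0.81 = 0.1458 mm².
Total extruded path = 32800/0.1458 = 224965.7 mm.
Print-move time = 224965.7 / 63.9 = 3520.6 s.
Layer count = ceil(23.7 / 0.18) = 132.
Layer-change overhead: 132 × 0.49 → 64.68 s.
Altogether 3520.6 + 64.68 = 3585.28 s, i.e. 59.8 minutes.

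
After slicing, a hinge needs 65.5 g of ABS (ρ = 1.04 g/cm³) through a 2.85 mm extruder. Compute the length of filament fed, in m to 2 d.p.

Volume = 65.5 g / 1.04 g·cm⁻³ = 62.9808 cm³ = 62980.8 mm³.
Filament cross-section = π × (2.85/2)² = 6.3794 mm².
Length = 62980.8 / 6.3794 = 9872.53 mm = 9.87 m.

9.87 m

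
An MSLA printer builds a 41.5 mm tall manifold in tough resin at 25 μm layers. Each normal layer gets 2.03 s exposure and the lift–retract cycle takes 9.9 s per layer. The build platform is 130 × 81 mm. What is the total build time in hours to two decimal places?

Layer count = ceil(41.5 / 0.025) = 1660.
Per-layer time = 2.03 + 9.9 = 11.93 s.
Build time: 1660 × 11.93 s = 19803.8 s, i.e. 5.50 hours.

5.50 hours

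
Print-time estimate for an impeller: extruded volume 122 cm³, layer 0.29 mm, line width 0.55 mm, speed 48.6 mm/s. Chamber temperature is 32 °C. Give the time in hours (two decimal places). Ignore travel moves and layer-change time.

4.37 hours

Line area: 0.29 × 0.55 → 0.1595 mm².
Path length: 122000 mm³ / 0.1595 mm² → 764890.3 mm.
Print-move time: 764890.3 / 48.6 → 15738.5 s.
That's 15738.5 s → 4.37 hours.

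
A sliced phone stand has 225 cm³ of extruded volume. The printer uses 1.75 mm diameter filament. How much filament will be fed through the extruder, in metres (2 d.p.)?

93.54 m

Cross-section of 1.75 mm filament: π·(1.75/2)² = 2.4053 mm².
Length = 225 cm³ / 2.4053 mm² = 225000 / 2.4053 = 93543.42 mm = 93.54 m.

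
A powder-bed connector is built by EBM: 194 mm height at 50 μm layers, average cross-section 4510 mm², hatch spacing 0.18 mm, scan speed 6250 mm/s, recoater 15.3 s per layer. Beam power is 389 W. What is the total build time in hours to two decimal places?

Layers = ⌈194/0.05⌉ = 3880.
Per-layer scan distance: 4510 / 0.18 → 25055.6 mm.
Scan time per layer: 25055.6 / 6250 → 4.0089 s.
Time per layer = 4.0089 + 15.3 = 19.3089 s.
3880 layers × 19.3089 s/layer = 74918.532 s, i.e. 20.81 hours.

20.81 hours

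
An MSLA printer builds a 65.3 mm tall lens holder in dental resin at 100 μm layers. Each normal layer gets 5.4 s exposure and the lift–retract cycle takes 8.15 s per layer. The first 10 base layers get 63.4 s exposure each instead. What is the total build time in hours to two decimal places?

2.62 hours

Number of layers: 65.3 / 0.1 → 653 (rounded up).
Burn-in layers = 10 × (63.4 + 8.15), so 715.5 s.
Remaining layers: 643 × (5.4 + 8.15) → 8712.65 s.
Total = 715.5 + 8712.65 = 9428.15 s = 2.62 hours.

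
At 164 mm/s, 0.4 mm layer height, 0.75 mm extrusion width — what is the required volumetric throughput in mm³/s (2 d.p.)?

Extrusion cross-section: 0.4 × 0.75 → 0.3 mm².
Volumetric flow = 164 × 0.3 = 49.20 mm³/s.

49.20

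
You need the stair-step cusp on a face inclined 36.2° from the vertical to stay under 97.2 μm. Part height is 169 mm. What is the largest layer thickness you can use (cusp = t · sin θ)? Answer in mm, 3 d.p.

0.165 mm

Layer height = cusp / sin(36.2°) = 0.0972 / 0.5906 = 0.165 mm.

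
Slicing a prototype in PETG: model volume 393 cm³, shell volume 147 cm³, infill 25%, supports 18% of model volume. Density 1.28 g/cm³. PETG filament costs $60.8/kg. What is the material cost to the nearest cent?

Volume inside the shell = 393 − 147 = 246 cm³.
Infill volume = 0.25 × 246 = 61.5 cm³.
Support = 0.18 × 393 = 70.74 cm³.
Total printed volume = 147 + 61.5 + 70.74 = 279.24 cm³.
Mass: 279.24 × 1.28 → 357.4272 g.
Cost = 357.4272 g / 1000 × $60.8/kg = $21.73.

$21.73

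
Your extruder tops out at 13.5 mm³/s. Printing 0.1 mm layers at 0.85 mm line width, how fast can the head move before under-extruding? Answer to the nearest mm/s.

Extrusion cross-section = 0.1 × 0.85, so 0.085 mm².
Max speed = 13.5 / 0.085 = 158.82 ≈ 159 mm/s.

159 mm/s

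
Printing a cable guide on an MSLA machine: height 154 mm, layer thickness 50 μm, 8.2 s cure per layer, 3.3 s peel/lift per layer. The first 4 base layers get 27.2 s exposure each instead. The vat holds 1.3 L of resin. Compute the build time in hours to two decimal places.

9.86 hours

Layers = ⌈154/0.05⌉ = 3080.
Base layers = 4 × (27.2 + 3.3) = 122 s.
Normal layers: 3076 × (8.2 + 3.3) → 35374 s.
Total = 122 + 35374 = 35496 s = 9.86 hours.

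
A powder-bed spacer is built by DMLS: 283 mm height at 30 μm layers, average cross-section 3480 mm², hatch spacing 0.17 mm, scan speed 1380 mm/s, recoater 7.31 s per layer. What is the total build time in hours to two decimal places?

58.03 hours

Layers = ⌈283/0.03⌉ = 9434.
Scan path per layer = 3480 / 0.17 = 20470.6 mm.
Per-layer scan time = 20470.6 / 1380 = 14.8338 s.
Per-layer time = 14.8338 + 7.31 = 22.1438 s.
Total: 9434 × 22.1438 s = 208904.6092 s → 58.03 hours.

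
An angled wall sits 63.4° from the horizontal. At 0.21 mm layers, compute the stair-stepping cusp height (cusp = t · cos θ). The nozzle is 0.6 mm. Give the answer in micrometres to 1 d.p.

cos(63.4°) = 0.4478, so cusp = 0.21 × 0.4478 = 0.094038 mm → 94.0 μm.

94.0 μm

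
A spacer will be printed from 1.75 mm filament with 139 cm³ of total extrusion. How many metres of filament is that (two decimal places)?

Cross-section of 1.75 mm filament: π·(1.75/2)² = 2.4053 mm².
L = 139000 mm³ / 2.4053 mm² = 57789.05 mm, i.e. 57.79 m.

57.79 m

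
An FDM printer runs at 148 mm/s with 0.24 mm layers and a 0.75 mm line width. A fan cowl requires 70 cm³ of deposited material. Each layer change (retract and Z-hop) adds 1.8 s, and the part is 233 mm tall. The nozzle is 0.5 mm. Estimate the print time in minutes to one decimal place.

Line area: 0.24 × 0.75 → 0.18 mm².
Path length: 70000 mm³ / 0.18 mm² → 388888.9 mm.
Time extruding = 388888.9 / 148 = 2627.6 s.
Number of layers: 233 / 0.24 → 971 (rounded up).
Non-print overhead = 971 × 1.8 = 1747.8 s.
Total = 2627.6 + 1747.8 = 4375.4 s = 72.9 minutes.

72.9 minutes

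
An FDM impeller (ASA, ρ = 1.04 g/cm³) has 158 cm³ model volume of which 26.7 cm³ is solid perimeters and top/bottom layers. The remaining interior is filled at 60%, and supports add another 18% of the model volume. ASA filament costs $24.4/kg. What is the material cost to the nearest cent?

$3.40

Volume inside the shell = 158 − 26.7 = 131.3 cm³.
Infill volume = 0.60 × 131.3, so 78.78 cm³.
Support = 0.18 × 158 = 28.44 cm³.
Total printed volume = 26.7 + 78.78 + 28.44 = 133.92 cm³.
Mass: 133.92 × 1.04 → 139.2768 g.
Cost = 139.2768 g / 1000 × $24.4/kg = $3.40.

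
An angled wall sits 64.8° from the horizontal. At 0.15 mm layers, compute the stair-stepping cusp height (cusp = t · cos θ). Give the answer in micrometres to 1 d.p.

63.9 μm

h_c = t·cos θ = 0.15 × 0.4258 = 0.06387 mm (63.9 μm).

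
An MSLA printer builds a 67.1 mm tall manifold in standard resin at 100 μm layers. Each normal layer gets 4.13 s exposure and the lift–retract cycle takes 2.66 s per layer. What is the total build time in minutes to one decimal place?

75.9 minutes

Number of layers: 67.1 / 0.1 → 671 (rounded up).
Per-layer time = 4.13 + 2.66 = 6.79 s.
Total = 671 × 6.79 = 4556.09 s = 75.9 minutes.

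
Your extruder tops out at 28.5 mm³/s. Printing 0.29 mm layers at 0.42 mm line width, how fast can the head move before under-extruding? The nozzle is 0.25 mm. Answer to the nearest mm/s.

Extrusion cross-section: 0.29 × 0.42 → 0.1218 mm².
v_max = Q/A = 28.5/0.1218 = 233.99 mm/s → 234 mm/s.

234 mm/s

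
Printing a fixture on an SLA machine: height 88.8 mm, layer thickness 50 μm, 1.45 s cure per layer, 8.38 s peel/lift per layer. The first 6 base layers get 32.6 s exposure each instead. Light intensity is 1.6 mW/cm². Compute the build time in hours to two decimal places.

Layers = ⌈88.8/0.05⌉ = 1776.
Bottom layers = 6 × (32.6 + 8.38), so 245.88 s.
Normal layers: 1770 × (1.45 + 8.38) → 17399.1 s.
Total = 245.88 + 17399.1 = 17644.98 s = 4.90 hours.

4.90 hours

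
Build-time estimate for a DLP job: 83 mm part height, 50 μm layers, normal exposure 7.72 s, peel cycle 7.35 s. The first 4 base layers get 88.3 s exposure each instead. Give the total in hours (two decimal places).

Layer count = ceil(83 / 0.05) = 1660.
Burn-in layers = 4 × (88.3 + 7.35), so 382.6 s.
Remaining layers = 1656 × (7.72 + 7.35), so 24955.92 s.
Sum: 382.6 + 24955.92 = 25338.52 s → 7.04 hours.

7.04 hours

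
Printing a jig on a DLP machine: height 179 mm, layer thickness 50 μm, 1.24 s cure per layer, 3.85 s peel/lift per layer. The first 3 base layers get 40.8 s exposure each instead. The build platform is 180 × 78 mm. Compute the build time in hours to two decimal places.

5.09 hours

Layer count = ceil(179 / 0.05) = 3580.
Bottom layers = 3 × (40.8 + 3.85), so 133.95 s.
Remaining layers = 3577 × (1.24 + 3.85) = 18206.93 s.
Total = 133.95 + 18206.93 = 18340.88 s = 5.09 hours.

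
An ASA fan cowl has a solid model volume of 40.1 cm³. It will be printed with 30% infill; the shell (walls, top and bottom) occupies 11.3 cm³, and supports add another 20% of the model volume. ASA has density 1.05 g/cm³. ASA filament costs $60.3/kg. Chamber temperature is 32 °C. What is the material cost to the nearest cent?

$1.77

Interior volume = 40.1 − 11.3, so 28.8 cm³.
Infill volume: 0.30 × 28.8 → 8.64 cm³.
Support = 0.20 × 40.1, so 8.02 cm³.
Total extruded = 11.3 + 8.64 + 8.02 = 27.96 cm³.
Mass: 27.96 × 1.05 → 29.358 g.
At $60.3/kg: 29.358/1000 × 60.3 = $1.77.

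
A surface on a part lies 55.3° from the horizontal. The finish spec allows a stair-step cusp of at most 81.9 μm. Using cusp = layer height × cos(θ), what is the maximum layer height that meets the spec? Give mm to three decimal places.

0.144 mm

Layer height = cusp / cos(55.3°) = 0.0819 / 0.5693 = 0.144 mm.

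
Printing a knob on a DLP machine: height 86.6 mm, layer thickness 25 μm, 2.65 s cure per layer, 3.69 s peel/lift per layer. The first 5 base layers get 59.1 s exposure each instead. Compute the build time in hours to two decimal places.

Number of layers: 86.6 / 0.025 → 3464 (rounded up).
Bottom layers = 5 × (59.1 + 3.69) = 313.95 s.
Regular layers: 3459 × (2.65 + 3.69) → 21930.06 s.
Sum: 313.95 + 21930.06 = 22244.01 s → 6.18 hours.

6.18 hours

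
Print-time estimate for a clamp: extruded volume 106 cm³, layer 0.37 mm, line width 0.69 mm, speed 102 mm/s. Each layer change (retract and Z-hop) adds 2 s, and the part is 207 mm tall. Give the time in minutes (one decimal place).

Bead cross-section = 0.37 × 0.69 = 0.2553 mm².
Toolpath length = 106 cm³ / 0.2553 mm² = 106000 / 0.2553 = 415197.8 mm.
Time extruding = 415197.8 / 102, so 4070.6 s.
Layers = ⌈207/0.37⌉ = 560.
Layer-change overhead = 560 × 2 = 1120 s.
Total = 4070.6 + 1120 = 5190.6 s = 86.5 minutes.

86.5 minutes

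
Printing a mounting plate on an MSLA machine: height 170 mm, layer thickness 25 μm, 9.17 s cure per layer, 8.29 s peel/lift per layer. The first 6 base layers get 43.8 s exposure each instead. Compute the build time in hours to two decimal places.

33.04 hours

Number of layers: 170 / 0.025 → 6800 (rounded up).
Bottom layers = 6 × (43.8 + 8.29) = 312.54 s.
Remaining layers: 6794 × (9.17 + 8.29) → 118623.24 s.
Total = 312.54 + 118623.24 = 118935.78 s = 33.04 hours.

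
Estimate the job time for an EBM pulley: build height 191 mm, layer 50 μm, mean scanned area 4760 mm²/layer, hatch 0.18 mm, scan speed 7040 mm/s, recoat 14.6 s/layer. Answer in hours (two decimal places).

Layers = ⌈191/0.05⌉ = 3820.
Scan path per layer: 4760 / 0.18 → 26444.4 mm.
Beam time per layer: 26444.4 / 7040 → 3.7563 s.
Per-layer time = 3.7563 + 14.6 = 18.3563 s.
3820 layers × 18.3563 s/layer = 70121.066 s, i.e. 19.48 hours.

19.48 hours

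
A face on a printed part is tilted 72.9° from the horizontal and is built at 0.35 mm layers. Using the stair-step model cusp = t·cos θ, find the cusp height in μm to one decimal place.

cos(72.9°) = 0.2940, so cusp = 0.35 × 0.2940 = 0.1029 mm → 102.9 μm.

102.9 μm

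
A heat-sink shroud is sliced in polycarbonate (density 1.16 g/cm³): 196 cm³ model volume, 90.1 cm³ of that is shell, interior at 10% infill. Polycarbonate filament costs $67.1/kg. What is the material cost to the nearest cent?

$7.84

Interior volume: 196 − 90.1 → 105.9 cm³.
Infill volume = 0.10 × 105.9, so 10.59 cm³.
Total extruded: 90.1 + 10.59 → 100.69 cm³.
Mass = 100.69 × 1.16 = 116.8004 g.
Cost = 116.8004 g / 1000 × $67.1/kg = $7.84.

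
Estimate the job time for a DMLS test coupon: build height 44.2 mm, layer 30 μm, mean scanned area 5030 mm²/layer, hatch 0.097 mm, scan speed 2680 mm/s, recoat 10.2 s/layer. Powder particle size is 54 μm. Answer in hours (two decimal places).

12.10 hours

Number of layers: 44.2 / 0.03 → 1474 (rounded up).
Hatch length per layer: 5030 / 0.097 → 51855.7 mm.
Scan time per layer: 51855.7 / 2680 → 19.3491 s.
Per-layer time: 19.3491 + 10.2 → 29.5491 s.
Build time = 1474 × 29.5491 = 43555.3734 s = 12.10 hours.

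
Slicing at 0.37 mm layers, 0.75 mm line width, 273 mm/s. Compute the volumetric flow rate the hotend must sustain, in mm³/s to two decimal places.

75.76

Bead cross-section = 0.37 × 0.75, so 0.2775 mm².
Q = v·A = 273 × 0.2775 = 75.76 mm³/s.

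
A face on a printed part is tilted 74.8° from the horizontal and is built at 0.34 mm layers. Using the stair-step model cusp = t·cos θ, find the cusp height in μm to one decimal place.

89.1 μm

h_c = t·cos θ = 0.34 × 0.2622 = 0.089148 mm (89.1 μm).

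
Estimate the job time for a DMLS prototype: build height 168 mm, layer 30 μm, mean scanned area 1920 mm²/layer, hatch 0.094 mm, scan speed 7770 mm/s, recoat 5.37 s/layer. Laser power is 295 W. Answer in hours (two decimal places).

Layer count = ceil(168 / 0.03) = 5600.
Scan path per layer = 1920 / 0.094 = 20425.5 mm.
Per-layer scan time = 20425.5 / 7770, so 2.6288 s.
Time per layer = 2.6288 + 5.37 = 7.9988 s.
5600 layers × 7.9988 s/layer = 44793.28 s, i.e. 12.44 hours.

12.44 hours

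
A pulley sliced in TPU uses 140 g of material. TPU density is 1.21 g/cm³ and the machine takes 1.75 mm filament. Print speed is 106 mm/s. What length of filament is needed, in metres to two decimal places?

Volume = 140 g / 1.21 g·cm⁻³ = 115.7025 cm³ = 115702.5 mm³.
Filament cross-section = π × (1.75/2)² = 2.4053 mm².
Length = 115702.5 / 2.4053 = 48103.15 mm = 48.10 m.

48.10 m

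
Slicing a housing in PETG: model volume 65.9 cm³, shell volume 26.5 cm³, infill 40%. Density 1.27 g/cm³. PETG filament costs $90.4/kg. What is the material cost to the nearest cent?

Volume inside the shell: 65.9 − 26.5 → 39.4 cm³.
Infill deposited = 0.40 × 39.4, so 15.76 cm³.
Deposited volume = 26.5 + 15.76 = 42.26 cm³.
Mass = 42.26 × 1.27, so 53.6702 g.
Cost = 53.6702 g / 1000 × $90.4/kg = $4.85.

$4.85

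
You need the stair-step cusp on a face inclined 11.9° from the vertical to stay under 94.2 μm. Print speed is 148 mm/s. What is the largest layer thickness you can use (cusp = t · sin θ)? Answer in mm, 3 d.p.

0.457 mm

Layer height = cusp / sin(11.9°) = 0.0942 / 0.2062 = 0.457 mm.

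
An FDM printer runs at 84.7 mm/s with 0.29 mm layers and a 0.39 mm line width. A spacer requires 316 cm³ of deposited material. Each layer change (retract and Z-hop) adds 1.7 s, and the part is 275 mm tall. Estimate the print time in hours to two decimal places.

9.61 hours

Extrusion cross-section: 0.29 × 0.39 → 0.1131 mm².
Path length: 316000 mm³ / 0.1131 mm² → 2793987.6 mm.
Print-move time: 2793987.6 / 84.7 → 32986.9 s.
Number of layers: 275 / 0.29 → 949 (rounded up).
Non-print overhead = 949 × 1.7 = 1613.3 s.
Total = 32986.9 + 1613.3 = 34600.2 s = 9.61 hours.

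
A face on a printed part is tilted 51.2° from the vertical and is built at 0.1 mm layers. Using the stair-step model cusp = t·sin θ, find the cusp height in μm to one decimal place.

Cusp = layer height × sin(51.2°) = 0.1 × 0.7793 = 0.07793 mm = 77.9 μm.

77.9 μm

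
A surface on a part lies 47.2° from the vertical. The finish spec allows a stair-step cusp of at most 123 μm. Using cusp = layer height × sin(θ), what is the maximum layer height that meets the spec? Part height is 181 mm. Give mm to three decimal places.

0.168 mm

sin(47.2°) = 0.7337; t_max = 0.123/0.7337 = 0.168 mm.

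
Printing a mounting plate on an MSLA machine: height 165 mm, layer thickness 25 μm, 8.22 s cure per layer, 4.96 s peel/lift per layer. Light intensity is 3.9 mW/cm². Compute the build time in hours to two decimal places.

24.16 hours

Number of layers: 165 / 0.025 → 6600 (rounded up).
Each layer takes: 8.22 + 4.96 → 13.18 s.
Total = 6600 × 13.18 = 86988 s = 24.16 hours.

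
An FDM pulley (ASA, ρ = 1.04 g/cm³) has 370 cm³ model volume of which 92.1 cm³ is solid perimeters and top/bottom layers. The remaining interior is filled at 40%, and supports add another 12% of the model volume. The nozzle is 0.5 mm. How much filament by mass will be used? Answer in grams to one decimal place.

Interior volume = 370 − 92.1, so 277.9 cm³.
Infill volume = 0.40 × 277.9 = 111.16 cm³.
Support = 0.12 × 370, so 44.4 cm³.
Deposited volume = 92.1 + 111.16 + 44.4, so 247.66 cm³.
Mass: 247.66 × 1.04 → 257.5664 g.

257.6 g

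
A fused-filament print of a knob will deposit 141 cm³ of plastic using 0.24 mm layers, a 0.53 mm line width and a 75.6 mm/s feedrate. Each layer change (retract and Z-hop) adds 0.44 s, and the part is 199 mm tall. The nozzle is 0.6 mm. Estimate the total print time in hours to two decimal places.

Bead cross-section = 0.24 × 0.53, so 0.1272 mm².
Total extruded path = 141000/0.1272 = 1108490.6 mm.
Print-move time = 1108490.6 / 75.6, so 14662.6 s.
Layers = ⌈199/0.24⌉ = 830.
Non-print overhead = 830 × 0.44, so 365.2 s.
Altogether 14662.6 + 365.2 = 15027.8 s, i.e. 4.17 hours.

4.17 hours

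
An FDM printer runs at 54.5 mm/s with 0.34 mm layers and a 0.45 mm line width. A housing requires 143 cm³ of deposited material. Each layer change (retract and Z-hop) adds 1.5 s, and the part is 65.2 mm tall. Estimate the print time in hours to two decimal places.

Extrusion cross-section = 0.34 × 0.45, so 0.153 mm².
Total extruded path = 143000/0.153 = 934640.5 mm.
Print-move time: 934640.5 / 54.5 → 17149.4 s.
Layer count = ceil(65.2 / 0.34) = 192.
Z-hop total = 192 × 1.5 = 288 s.
Total = 17149.4 + 288 = 17437.4 s = 4.84 hours.

4.84 hours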